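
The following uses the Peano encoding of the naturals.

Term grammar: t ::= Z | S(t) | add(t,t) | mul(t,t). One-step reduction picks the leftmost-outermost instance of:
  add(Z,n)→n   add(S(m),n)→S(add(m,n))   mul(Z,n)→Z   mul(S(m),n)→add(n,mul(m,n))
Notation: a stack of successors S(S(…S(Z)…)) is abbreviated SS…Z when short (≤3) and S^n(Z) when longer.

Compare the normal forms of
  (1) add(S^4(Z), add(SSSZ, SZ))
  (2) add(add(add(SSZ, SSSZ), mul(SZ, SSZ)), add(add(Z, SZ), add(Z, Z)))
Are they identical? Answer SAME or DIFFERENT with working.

Answer: SAME — A ⇓ S^8(Z), B ⇓ S^8(Z)

Working:
Term A:
  start: add(S^4(Z), add(SSSZ, SZ))
  [1] S(add(SSSZ, add(SSSZ, SZ)))
  [2] S(S(add(SSZ, add(SSSZ, SZ))))
  [3] S(S(S(add(SZ, add(SSSZ, SZ)))))
  [4] S(S(S(S(add(Z, add(SSSZ, SZ))))))
  [5] S(S(S(S(add(SSSZ, SZ)))))
  [6] S(S(S(S(S(add(SSZ, SZ))))))
  [7] S(S(S(S(S(S(add(SZ, SZ)))))))
  [8] S(S(S(S(S(S(S(add(Z, SZ))))))))
  [9] S^8(Z)

Term B:
  start: add(add(add(SSZ, SSSZ), mul(SZ, SSZ)), add(add(Z, SZ), add(Z, Z)))
  [1] add(add(S(add(SZ, SSSZ)), mul(SZ, SSZ)), add(add(Z, SZ), add(Z, Z)))
  [2] add(S(add(add(SZ, SSSZ), mul(SZ, SSZ))), add(add(Z, SZ), add(Z, Z)))
  [3] S(add(add(add(SZ, SSSZ), mul(SZ, SSZ)), add(add(Z, SZ), add(Z, Z))))
  [4] S(add(add(S(add(Z, SSSZ)), mul(SZ, SSZ)), add(add(Z, SZ), add(Z, Z))))
  [5] S(add(S(add(add(Z, SSSZ), mul(SZ, SSZ))), add(add(Z, SZ), add(Z, Z))))
  [6] S(S(add(add(add(Z, SSSZ), mul(SZ, SSZ)), add(add(Z, SZ), add(Z, Z)))))
  [7] S(S(add(add(SSSZ, mul(SZ, SSZ)), add(add(Z, SZ), add(Z, Z)))))
  [8] S(S(add(S(add(SSZ, mul(SZ, SSZ))), add(add(Z, SZ), add(Z, Z)))))
  [9] S(S(S(add(add(SSZ, mul(SZ, SSZ)), add(add(Z, SZ), add(Z, Z))))))
  [10] S(S(S(add(S(add(SZ, mul(SZ, SSZ))), add(add(Z, SZ), add(Z, Z))))))
  [11] S(S(S(S(add(add(SZ, mul(SZ, SSZ)), add(add(Z, SZ), add(Z, Z)))))))
  [12] S(S(S(S(add(S(add(Z, mul(SZ, SSZ))), add(add(Z, SZ), add(Z, Z)))))))
  [13] S(S(S(S(S(add(add(Z, mul(SZ, SSZ)), add(add(Z, SZ), add(Z, Z))))))))
  [14] S(S(S(S(S(add(mul(SZ, SSZ), add(add(Z, SZ), add(Z, Z))))))))
  [15] S(S(S(S(S(add(add(SSZ, mul(Z, SSZ)), add(add(Z, SZ), add(Z, Z))))))))
  [16] S(S(S(S(S(add(S(add(SZ, mul(Z, SSZ))), add(add(Z, SZ), add(Z, Z))))))))
  [17] S(S(S(S(S(S(add(add(SZ, mul(Z, SSZ)), add(add(Z, SZ), add(Z, Z)))))))))
  [18] S(S(S(S(S(S(add(S(add(Z, mul(Z, SSZ))), add(add(Z, SZ), add(Z, Z)))))))))
  [19] S(S(S(S(S(S(S(add(add(Z, mul(Z, SSZ)), add(add(Z, SZ), add(Z, Z))))))))))
  [20] S(S(S(S(S(S(S(add(mul(Z, SSZ), add(add(Z, SZ), add(Z, Z))))))))))
  [21] S(S(S(S(S(S(S(add(Z, add(add(Z, SZ), add(Z, Z))))))))))
  [22] S(S(S(S(S(S(S(add(add(Z, SZ), add(Z, Z)))))))))
  [23] S(S(S(S(S(S(S(add(SZ, add(Z, Z)))))))))
  [24] S(S(S(S(S(S(S(S(add(Z, add(Z, Z))))))))))
  [25] S(S(S(S(S(S(S(S(add(Z, Z)))))))))
  [26] S^8(Z)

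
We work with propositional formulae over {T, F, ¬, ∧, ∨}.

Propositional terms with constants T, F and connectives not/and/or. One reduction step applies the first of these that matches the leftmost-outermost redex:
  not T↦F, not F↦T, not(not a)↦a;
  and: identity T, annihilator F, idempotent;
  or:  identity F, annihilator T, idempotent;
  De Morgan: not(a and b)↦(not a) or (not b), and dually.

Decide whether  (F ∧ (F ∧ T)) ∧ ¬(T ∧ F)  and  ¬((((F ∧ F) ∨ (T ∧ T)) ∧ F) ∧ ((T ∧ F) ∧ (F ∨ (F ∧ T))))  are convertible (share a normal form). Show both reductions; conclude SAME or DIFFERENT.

Term A:
  start: (F ∧ (F ∧ T)) ∧ ¬(T ∧ F)
  step 1: F ∧ ¬(T ∧ F)
  step 2: F

Term B:
  start: ¬((((F ∧ F) ∨ (T ∧ T)) ∧ F) ∧ ((T ∧ F) ∧ (F ∨ (F ∧ T))))
  step 1: ¬(((F ∧ F) ∨ (T ∧ T)) ∧ F) ∨ ¬((T ∧ F) ∧ (F ∨ (F ∧ T)))
  step 2: (¬((F ∧ F) ∨ (T ∧ T)) ∨ ¬F) ∨ ¬((T ∧ F) ∧ (F ∨ (F ∧ T)))
  step 3: ((¬(F ∧ F) ∧ ¬(T ∧ T)) ∨ ¬F) ∨ ¬((T ∧ F) ∧ (F ∨ (F ∧ T)))
  step 4: (((¬F ∨ ¬F) ∧ ¬(T ∧ T)) ∨ ¬F) ∨ ¬((T ∧ F) ∧ (F ∨ (F ∧ T)))
  step 5: ((¬F ∧ ¬(T ∧ T)) ∨ ¬F) ∨ ¬((T ∧ F) ∧ (F ∨ (F ∧ T)))
  step 6: ((T ∧ ¬(T ∧ T)) ∨ ¬F) ∨ ¬((T ∧ F) ∧ (F ∨ (F ∧ T)))
  step 7: (¬(T ∧ T) ∨ ¬F) ∨ ¬((T ∧ F) ∧ (F ∨ (F ∧ T)))
  step 8: ((¬T ∨ ¬T) ∨ ¬F) ∨ ¬((T ∧ F) ∧ (F ∨ (F ∧ T)))
  step 9: (¬T ∨ ¬F) ∨ ¬((T ∧ F) ∧ (F ∨ (F ∧ T)))
  step 10: (F ∨ ¬F) ∨ ¬((T ∧ F) ∧ (F ∨ (F ∧ T)))
  step 11: ¬F ∨ ¬((T ∧ F) ∧ (F ∨ (F ∧ T)))
  step 12: T ∨ ¬((T ∧ F) ∧ (F ∨ (F ∧ T)))
  step 13: T

Answer: DIFFERENT — A ⇓ F, B ⇓ T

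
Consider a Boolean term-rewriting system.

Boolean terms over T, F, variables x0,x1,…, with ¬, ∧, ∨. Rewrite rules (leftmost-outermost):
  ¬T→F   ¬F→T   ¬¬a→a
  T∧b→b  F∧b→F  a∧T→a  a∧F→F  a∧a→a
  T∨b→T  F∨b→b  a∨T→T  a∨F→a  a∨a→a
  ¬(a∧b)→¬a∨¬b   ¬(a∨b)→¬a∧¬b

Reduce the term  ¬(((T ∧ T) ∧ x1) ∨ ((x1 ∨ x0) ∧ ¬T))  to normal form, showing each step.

Answer: normal form = ¬x1  (in 11 steps)

Working:
  start: ¬(((T ∧ T) ∧ x1) ∨ ((x1 ∨ x0) ∧ ¬T))
  →1  ¬((T ∧ T) ∧ x1) ∧ ¬((x1 ∨ x0) ∧ ¬T)
  →2  (¬(T ∧ T) ∨ ¬x1) ∧ ¬((x1 ∨ x0) ∧ ¬T)
  →3  ((¬T ∨ ¬T) ∨ ¬x1) ∧ ¬((x1 ∨ x0) ∧ ¬T)
  →4  (¬T ∨ ¬x1) ∧ ¬((x1 ∨ x0) ∧ ¬T)
  →5  (F ∨ ¬x1) ∧ ¬((x1 ∨ x0) ∧ ¬T)
  →6  ¬x1 ∧ ¬((x1 ∨ x0) ∧ ¬T)
  →7  ¬x1 ∧ (¬(x1 ∨ x0) ∨ ¬¬T)
  →8  ¬x1 ∧ ((¬x1 ∧ ¬x0) ∨ ¬¬T)
  →9  ¬x1 ∧ ((¬x1 ∧ ¬x0) ∨ T)
  →10  ¬x1 ∧ T
  →11  ¬x1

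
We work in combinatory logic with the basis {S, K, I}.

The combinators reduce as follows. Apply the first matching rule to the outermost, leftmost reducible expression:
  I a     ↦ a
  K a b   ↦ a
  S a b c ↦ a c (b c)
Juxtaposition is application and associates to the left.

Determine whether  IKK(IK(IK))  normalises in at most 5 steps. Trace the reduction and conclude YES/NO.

Answer: YES — reaches normal form K in 2 ≤ 5 steps

Reduction:
  start: IKK(IK(IK))
  step 1: KK(IK(IK))
  step 2: K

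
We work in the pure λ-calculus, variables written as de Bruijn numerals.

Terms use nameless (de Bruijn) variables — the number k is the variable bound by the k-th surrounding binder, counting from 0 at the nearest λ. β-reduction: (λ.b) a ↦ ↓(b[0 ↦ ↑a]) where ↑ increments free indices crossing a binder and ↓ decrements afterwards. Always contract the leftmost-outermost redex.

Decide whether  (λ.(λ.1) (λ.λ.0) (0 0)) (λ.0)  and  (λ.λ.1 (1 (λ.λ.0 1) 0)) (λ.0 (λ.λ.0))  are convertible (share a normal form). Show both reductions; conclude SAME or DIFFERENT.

Answer: DIFFERENT — A ⇓ λ.0, B ⇓ λ.0 (λ.λ.0) (λ.λ.0)

Reduction:
Term A:
  start: (λ.(λ.1) (λ.λ.0) (0 0)) (λ.0)
  step 1: (λ.λ.0) (λ.λ.0) ((λ.0) (λ.0))
  step 2: (λ.0) ((λ.0) (λ.0))
  step 3: (λ.0) (λ.0)
  step 4: λ.0

Term B:
  start: (λ.λ.1 (1 (λ.λ.0 1) 0)) (λ.0 (λ.λ.0))
  step 1: λ.(λ.0 (λ.λ.0)) ((λ.0 (λ.λ.0)) (λ.λ.0 1) 0)
  step 2: λ.(λ.0 (λ.λ.0)) (λ.λ.0 1) 0 (λ.λ.0)
  step 3: λ.(λ.λ.0 1) (λ.λ.0) 0 (λ.λ.0)
  step 4: λ.(λ.0 (λ.λ.0)) 0 (λ.λ.0)
  step 5: λ.0 (λ.λ.0) (λ.λ.0)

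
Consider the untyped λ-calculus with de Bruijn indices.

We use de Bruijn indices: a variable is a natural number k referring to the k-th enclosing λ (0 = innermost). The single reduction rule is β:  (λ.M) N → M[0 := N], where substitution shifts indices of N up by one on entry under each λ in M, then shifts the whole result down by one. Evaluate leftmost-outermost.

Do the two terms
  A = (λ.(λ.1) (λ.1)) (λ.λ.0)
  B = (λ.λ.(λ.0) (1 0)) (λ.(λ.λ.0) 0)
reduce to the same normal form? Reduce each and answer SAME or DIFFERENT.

Answer: SAME — A ⇓ λ.λ.0, B ⇓ λ.λ.0

Working:
Term A:
  start: (λ.(λ.1) (λ.1)) (λ.λ.0)
  →1  (λ.λ.λ.0) (λ.λ.λ.0)
  →2  λ.λ.0

Term B:
  start: (λ.λ.(λ.0) (1 0)) (λ.(λ.λ.0) 0)
  →1  λ.(λ.0) ((λ.(λ.λ.0) 0) 0)
  →2  λ.(λ.(λ.λ.0) 0) 0
  →3  λ.(λ.λ.0) 0
  →4  λ.λ.0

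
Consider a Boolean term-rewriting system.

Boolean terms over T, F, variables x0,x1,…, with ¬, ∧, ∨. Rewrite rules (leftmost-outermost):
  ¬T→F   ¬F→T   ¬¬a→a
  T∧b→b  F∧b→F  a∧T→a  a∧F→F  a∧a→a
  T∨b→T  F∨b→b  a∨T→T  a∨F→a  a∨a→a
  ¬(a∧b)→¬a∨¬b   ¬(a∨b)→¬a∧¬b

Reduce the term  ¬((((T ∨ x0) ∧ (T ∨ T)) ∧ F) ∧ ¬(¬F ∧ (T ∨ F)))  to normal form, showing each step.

Answer: normal form = T  (in 13 steps)

Derivation:
  start: ¬((((T ∨ x0) ∧ (T ∨ T)) ∧ F) ∧ ¬(¬F ∧ (T ∨ F)))
  step 1: ¬(((T ∨ x0) ∧ (T ∨ T)) ∧ F) ∨ ¬¬(¬F ∧ (T ∨ F))
  step 2: (¬((T ∨ x0) ∧ (T ∨ T)) ∨ ¬F) ∨ ¬¬(¬F ∧ (T ∨ F))
  step 3: ((¬(T ∨ x0) ∨ ¬(T ∨ T)) ∨ ¬F) ∨ ¬¬(¬F ∧ (T ∨ F))
  step 4: (((¬T ∧ ¬x0) ∨ ¬(T ∨ T)) ∨ ¬F) ∨ ¬¬(¬F ∧ (T ∨ F))
  step 5: (((F ∧ ¬x0) ∨ ¬(T ∨ T)) ∨ ¬F) ∨ ¬¬(¬F ∧ (T ∨ F))
  step 6: ((F ∨ ¬(T ∨ T)) ∨ ¬F) ∨ ¬¬(¬F ∧ (T ∨ F))
  step 7: (¬(T ∨ T) ∨ ¬F) ∨ ¬¬(¬F ∧ (T ∨ F))
  step 8: ((¬T ∧ ¬T) ∨ ¬F) ∨ ¬¬(¬F ∧ (T ∨ F))
  step 9: (¬T ∨ ¬F) ∨ ¬¬(¬F ∧ (T ∨ F))
  step 10: (F ∨ ¬F) ∨ ¬¬(¬F ∧ (T ∨ F))
  step 11: ¬F ∨ ¬¬(¬F ∧ (T ∨ F))
  step 12: T ∨ ¬¬(¬F ∧ (T ∨ F))
  step 13: T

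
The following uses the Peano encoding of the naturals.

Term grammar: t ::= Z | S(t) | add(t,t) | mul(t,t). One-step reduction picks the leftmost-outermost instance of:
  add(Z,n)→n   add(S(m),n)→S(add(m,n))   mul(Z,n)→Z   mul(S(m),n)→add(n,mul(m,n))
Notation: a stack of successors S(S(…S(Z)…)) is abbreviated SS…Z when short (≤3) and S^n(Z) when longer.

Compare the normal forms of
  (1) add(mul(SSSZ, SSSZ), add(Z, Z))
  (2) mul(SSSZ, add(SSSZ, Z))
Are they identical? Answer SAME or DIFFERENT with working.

Answer: SAME — A ⇓ S^9(Z), B ⇓ S^9(Z)

Derivation:
Term A:
  start: add(mul(SSSZ, SSSZ), add(Z, Z))
  step 1: add(add(SSSZ, mul(SSZ, SSSZ)), add(Z, Z))
  step 2: add(S(add(SSZ, mul(SSZ, SSSZ))), add(Z, Z))
  step 3: S(add(add(SSZ, mul(SSZ, SSSZ)), add(Z, Z)))
  step 4: S(add(S(add(SZ, mul(SSZ, SSSZ))), add(Z, Z)))
  step 5: S(S(add(add(SZ, mul(SSZ, SSSZ)), add(Z, Z))))
  step 6: S(S(add(S(add(Z, mul(SSZ, SSSZ))), add(Z, Z))))
  step 7: S(S(S(add(add(Z, mul(SSZ, SSSZ)), add(Z, Z)))))
  step 8: S(S(S(add(mul(SSZ, SSSZ), add(Z, Z)))))
  step 9: S(S(S(add(add(SSSZ, mul(SZ, SSSZ)), add(Z, Z)))))
  step 10: S(S(S(add(S(add(SSZ, mul(SZ, SSSZ))), add(Z, Z)))))
  step 11: S(S(S(S(add(add(SSZ, mul(SZ, SSSZ)), add(Z, Z))))))
  step 12: S(S(S(S(add(S(add(SZ, mul(SZ, SSSZ))), add(Z, Z))))))
  step 13: S(S(S(S(S(add(add(SZ, mul(SZ, SSSZ)), add(Z, Z)))))))
  step 14: S(S(S(S(S(add(S(add(Z, mul(SZ, SSSZ))), add(Z, Z)))))))
  step 15: S(S(S(S(S(S(add(add(Z, mul(SZ, SSSZ)), add(Z, Z))))))))
  step 16: S(S(S(S(S(S(add(mul(SZ, SSSZ), add(Z, Z))))))))
  step 17: S(S(S(S(S(S(add(add(SSSZ, mul(Z, SSSZ)), add(Z, Z))))))))
  step 18: S(S(S(S(S(S(add(S(add(SSZ, mul(Z, SSSZ))), add(Z, Z))))))))
  step 19: S(S(S(S(S(S(S(add(add(SSZ, mul(Z, SSSZ)), add(Z, Z)))))))))
  step 20: S(S(S(S(S(S(S(add(S(add(SZ, mul(Z, SSSZ))), add(Z, Z)))))))))
  step 21: S(S(S(S(S(S(S(S(add(add(SZ, mul(Z, SSSZ)), add(Z, Z))))))))))
  step 22: S(S(S(S(S(S(S(S(add(S(add(Z, mul(Z, SSSZ))), add(Z, Z))))))))))
  step 23: S(S(S(S(S(S(S(S(S(add(add(Z, mul(Z, SSSZ)), add(Z, Z)))))))))))
  step 24: S(S(S(S(S(S(S(S(S(add(mul(Z, SSSZ), add(Z, Z)))))))))))
  step 25: S(S(S(S(S(S(S(S(S(add(Z, add(Z, Z)))))))))))
  step 26: S(S(S(S(S(S(S(S(S(add(Z, Z))))))))))
  step 27: S^9(Z)

Term B:
  start: mul(SSSZ, add(SSSZ, Z))
  step 1: add(add(SSSZ, Z), mul(SSZ, add(SSSZ, Z)))
  step 2: add(S(add(SSZ, Z)), mul(SSZ, add(SSSZ, Z)))
  step 3: S(add(add(SSZ, Z), mul(SSZ, add(SSSZ, Z))))
  step 4: S(add(S(add(SZ, Z)), mul(SSZ, add(SSSZ, Z))))
  step 5: S(S(add(add(SZ, Z), mul(SSZ, add(SSSZ, Z)))))
  step 6: S(S(add(S(add(Z, Z)), mul(SSZ, add(SSSZ, Z)))))
  step 7: S(S(S(add(add(Z, Z), mul(SSZ, add(SSSZ, Z))))))
  step 8: S(S(S(add(Z, mul(SSZ, add(SSSZ, Z))))))
  step 9: S(S(S(mul(SSZ, add(SSSZ, Z)))))
  step 10: S(S(S(add(add(SSSZ, Z), mul(SZ, add(SSSZ, Z))))))
  step 11: S(S(S(add(S(add(SSZ, Z)), mul(SZ, add(SSSZ, Z))))))
  step 12: S(S(S(S(add(add(SSZ, Z), mul(SZ, add(SSSZ, Z)))))))
  step 13: S(S(S(S(add(S(add(SZ, Z)), mul(SZ, add(SSSZ, Z)))))))
  step 14: S(S(S(S(S(add(add(SZ, Z), mul(SZ, add(SSSZ, Z))))))))
  step 15: S(S(S(S(S(add(S(add(Z, Z)), mul(SZ, add(SSSZ, Z))))))))
  step 16: S(S(S(S(S(S(add(add(Z, Z), mul(SZ, add(SSSZ, Z)))))))))
  step 17: S(S(S(S(S(S(add(Z, mul(SZ, add(SSSZ, Z)))))))))
  step 18: S(S(S(S(S(S(mul(SZ, add(SSSZ, Z))))))))
  step 19: S(S(S(S(S(S(add(add(SSSZ, Z), mul(Z, add(SSSZ, Z)))))))))
  step 20: S(S(S(S(S(S(add(S(add(SSZ, Z)), mul(Z, add(SSSZ, Z)))))))))
  step 21: S(S(S(S(S(S(S(add(add(SSZ, Z), mul(Z, add(SSSZ, Z))))))))))
  step 22: S(S(S(S(S(S(S(add(S(add(SZ, Z)), mul(Z, add(SSSZ, Z))))))))))
  step 23: S(S(S(S(S(S(S(S(add(add(SZ, Z), mul(Z, add(SSSZ, Z)))))))))))
  step 24: S(S(S(S(S(S(S(S(add(S(add(Z, Z)), mul(Z, add(SSSZ, Z)))))))))))
  step 25: S(S(S(S(S(S(S(S(S(add(add(Z, Z), mul(Z, add(SSSZ, Z))))))))))))
  step 26: S(S(S(S(S(S(S(S(S(add(Z, mul(Z, add(SSSZ, Z))))))))))))
  step 27: S(S(S(S(S(S(S(S(S(mul(Z, add(SSSZ, Z)))))))))))
  step 28: S^9(Z)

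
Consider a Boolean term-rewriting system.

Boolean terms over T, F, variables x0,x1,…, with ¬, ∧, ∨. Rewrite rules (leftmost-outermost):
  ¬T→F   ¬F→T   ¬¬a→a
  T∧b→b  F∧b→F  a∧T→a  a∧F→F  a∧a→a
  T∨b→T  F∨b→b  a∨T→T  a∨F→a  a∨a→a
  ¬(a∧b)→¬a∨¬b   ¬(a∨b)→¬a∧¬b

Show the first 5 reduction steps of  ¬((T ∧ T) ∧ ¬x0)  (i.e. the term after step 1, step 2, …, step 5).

Answer: after 5 steps: ¬¬x0

Working:
  start: ¬((T ∧ T) ∧ ¬x0)
  →1  ¬(T ∧ T) ∨ ¬¬x0
  →2  (¬T ∨ ¬T) ∨ ¬¬x0
  →3  ¬T ∨ ¬¬x0
  →4  F ∨ ¬¬x0
  →5  ¬¬x0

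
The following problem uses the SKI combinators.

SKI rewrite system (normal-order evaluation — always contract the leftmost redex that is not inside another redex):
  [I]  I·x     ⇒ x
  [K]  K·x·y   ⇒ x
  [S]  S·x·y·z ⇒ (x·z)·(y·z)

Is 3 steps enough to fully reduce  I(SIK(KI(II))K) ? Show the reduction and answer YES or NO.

  start: I(SIK(KI(II))K)
  step 1: SIK(KI(II))K
  step 2: I(KI(II))(K(KI(II)))K
  step 3: KI(II)(K(KI(II)))K

Answer: NO — after 3 steps the term is KI(II)(K(KI(II)))K, not yet normal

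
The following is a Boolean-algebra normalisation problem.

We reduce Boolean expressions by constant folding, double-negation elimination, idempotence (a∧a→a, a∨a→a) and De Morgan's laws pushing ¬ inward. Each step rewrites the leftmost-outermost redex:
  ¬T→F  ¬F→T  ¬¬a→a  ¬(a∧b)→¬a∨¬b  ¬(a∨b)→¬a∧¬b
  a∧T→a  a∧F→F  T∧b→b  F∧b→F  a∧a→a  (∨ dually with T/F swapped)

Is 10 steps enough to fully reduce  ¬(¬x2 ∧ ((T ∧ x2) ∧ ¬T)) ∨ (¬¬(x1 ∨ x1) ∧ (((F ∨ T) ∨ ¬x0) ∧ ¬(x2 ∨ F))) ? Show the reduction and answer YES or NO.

Answer: YES — reaches normal form T in 10 ≤ 10 steps

Derivation:
  start: ¬(¬x2 ∧ ((T ∧ x2) ∧ ¬T)) ∨ (¬¬(x1 ∨ x1) ∧ (((F ∨ T) ∨ ¬x0) ∧ ¬(x2 ∨ F)))
  →1  (¬¬x2 ∨ ¬((T ∧ x2) ∧ ¬T)) ∨ (¬¬(x1 ∨ x1) ∧ (((F ∨ T) ∨ ¬x0) ∧ ¬(x2 ∨ F)))
  →2  (x2 ∨ ¬((T ∧ x2) ∧ ¬T)) ∨ (¬¬(x1 ∨ x1) ∧ (((F ∨ T) ∨ ¬x0) ∧ ¬(x2 ∨ F)))
  →3  (x2 ∨ (¬(T ∧ x2) ∨ ¬¬T)) ∨ (¬¬(x1 ∨ x1) ∧ (((F ∨ T) ∨ ¬x0) ∧ ¬(x2 ∨ F)))
  →4  (x2 ∨ ((¬T ∨ ¬x2) ∨ ¬¬T)) ∨ (¬¬(x1 ∨ x1) ∧ (((F ∨ T) ∨ ¬x0) ∧ ¬(x2 ∨ F)))
  →5  (x2 ∨ ((F ∨ ¬x2) ∨ ¬¬T)) ∨ (¬¬(x1 ∨ x1) ∧ (((F ∨ T) ∨ ¬x0) ∧ ¬(x2 ∨ F)))
  →6  (x2 ∨ (¬x2 ∨ ¬¬T)) ∨ (¬¬(x1 ∨ x1) ∧ (((F ∨ T) ∨ ¬x0) ∧ ¬(x2 ∨ F)))
  →7  (x2 ∨ (¬x2 ∨ T)) ∨ (¬¬(x1 ∨ x1) ∧ (((F ∨ T) ∨ ¬x0) ∧ ¬(x2 ∨ F)))
  →8  (x2 ∨ T) ∨ (¬¬(x1 ∨ x1) ∧ (((F ∨ T) ∨ ¬x0) ∧ ¬(x2 ∨ F)))
  →9  T ∨ (¬¬(x1 ∨ x1) ∧ (((F ∨ T) ∨ ¬x0) ∧ ¬(x2 ∨ F)))
  →10  T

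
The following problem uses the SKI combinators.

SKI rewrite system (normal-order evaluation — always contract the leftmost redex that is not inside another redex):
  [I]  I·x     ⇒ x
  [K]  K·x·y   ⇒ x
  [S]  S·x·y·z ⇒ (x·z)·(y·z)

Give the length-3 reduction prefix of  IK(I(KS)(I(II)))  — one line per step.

  start: IK(I(KS)(I(II)))
  [1] K(I(KS)(I(II)))
  [2] K(KS(I(II)))
  [3] KS

Answer: after 3 steps: KS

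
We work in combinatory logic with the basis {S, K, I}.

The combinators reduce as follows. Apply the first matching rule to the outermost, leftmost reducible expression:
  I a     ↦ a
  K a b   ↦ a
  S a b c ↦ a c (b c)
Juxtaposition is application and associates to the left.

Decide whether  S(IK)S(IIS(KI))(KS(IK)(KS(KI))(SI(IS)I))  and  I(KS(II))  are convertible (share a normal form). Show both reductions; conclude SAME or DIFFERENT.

Answer: DIFFERENT — A ⇓ S(KI)(SS(SI)), B ⇓ S

Working:
Term A:
  start: S(IK)S(IIS(KI))(KS(IK)(KS(KI))(SI(IS)I))
  →1  IK(IIS(KI))(S(IIS(KI)))(KS(IK)(KS(KI))(SI(IS)I))
  →2  K(IIS(KI))(S(IIS(KI)))(KS(IK)(KS(KI))(SI(IS)I))
  →3  IIS(KI)(KS(IK)(KS(KI))(SI(IS)I))
  →4  IS(KI)(KS(IK)(KS(KI))(SI(IS)I))
  →5  S(KI)(KS(IK)(KS(KI))(SI(IS)I))
  →6  S(KI)(S(KS(KI))(SI(IS)I))
  →7  S(KI)(SS(SI(IS)I))
  →8  S(KI)(SS(II(ISI)))
  →9  S(KI)(SS(I(ISI)))
  →10  S(KI)(SS(ISI))
  →11  S(KI)(SS(SI))

Term B:
  start: I(KS(II))
  →1  KS(II)
  →2  S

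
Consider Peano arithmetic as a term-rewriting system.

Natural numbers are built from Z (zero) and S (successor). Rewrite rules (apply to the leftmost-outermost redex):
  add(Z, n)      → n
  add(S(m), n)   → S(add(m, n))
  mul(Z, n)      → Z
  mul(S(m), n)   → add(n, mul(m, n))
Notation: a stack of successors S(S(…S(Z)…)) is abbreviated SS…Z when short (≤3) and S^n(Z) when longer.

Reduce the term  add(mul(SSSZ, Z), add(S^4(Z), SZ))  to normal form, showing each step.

Answer: normal form = S^5(Z)  (in 13 steps)

Derivation:
  start: add(mul(SSSZ, Z), add(S^4(Z), SZ))
  step 1: add(add(Z, mul(SSZ, Z)), add(S^4(Z), SZ))
  step 2: add(mul(SSZ, Z), add(S^4(Z), SZ))
  step 3: add(add(Z, mul(SZ, Z)), add(S^4(Z), SZ))
  step 4: add(mul(SZ, Z), add(S^4(Z), SZ))
  step 5: add(add(Z, mul(Z, Z)), add(S^4(Z), SZ))
  step 6: add(mul(Z, Z), add(S^4(Z), SZ))
  step 7: add(Z, add(S^4(Z), SZ))
  step 8: add(S^4(Z), SZ)
  step 9: S(add(SSSZ, SZ))
  step 10: S(S(add(SSZ, SZ)))
  step 11: S(S(S(add(SZ, SZ))))
  step 12: S(S(S(S(add(Z, SZ)))))
  step 13: S^5(Z)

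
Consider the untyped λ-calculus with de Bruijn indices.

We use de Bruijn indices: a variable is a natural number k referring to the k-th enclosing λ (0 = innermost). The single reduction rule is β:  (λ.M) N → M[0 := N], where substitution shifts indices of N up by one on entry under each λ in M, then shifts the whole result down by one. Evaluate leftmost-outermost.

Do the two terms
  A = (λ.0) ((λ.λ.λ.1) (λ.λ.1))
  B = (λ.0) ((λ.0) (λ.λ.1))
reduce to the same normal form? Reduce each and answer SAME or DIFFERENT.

Term A:
  start: (λ.0) ((λ.λ.λ.1) (λ.λ.1))
  step 1: (λ.λ.λ.1) (λ.λ.1)
  step 2: λ.λ.1

Term B:
  start: (λ.0) ((λ.0) (λ.λ.1))
  step 1: (λ.0) (λ.λ.1)
  step 2: λ.λ.1

Answer: SAME — A ⇓ λ.λ.1, B ⇓ λ.λ.1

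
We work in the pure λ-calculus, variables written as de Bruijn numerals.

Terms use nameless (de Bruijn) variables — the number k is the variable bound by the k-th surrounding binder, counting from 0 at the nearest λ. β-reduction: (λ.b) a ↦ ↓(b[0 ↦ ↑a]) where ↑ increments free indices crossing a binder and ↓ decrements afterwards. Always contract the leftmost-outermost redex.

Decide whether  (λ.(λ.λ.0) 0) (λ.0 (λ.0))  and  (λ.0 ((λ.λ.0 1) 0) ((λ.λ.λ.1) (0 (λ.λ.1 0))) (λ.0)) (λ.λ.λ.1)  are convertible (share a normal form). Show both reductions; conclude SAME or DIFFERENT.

Term A:
  start: (λ.(λ.λ.0) 0) (λ.0 (λ.0))
  step 1: (λ.λ.0) (λ.0 (λ.0))
  step 2: λ.0

Term B:
  start: (λ.0 ((λ.λ.0 1) 0) ((λ.λ.λ.1) (0 (λ.λ.1 0))) (λ.0)) (λ.λ.λ.1)
  step 1: (λ.λ.λ.1) ((λ.λ.0 1) (λ.λ.λ.1)) ((λ.λ.λ.1) ((λ.λ.λ.1) (λ.λ.1 0))) (λ.0)
  step 2: (λ.λ.1) ((λ.λ.λ.1) ((λ.λ.λ.1) (λ.λ.1 0))) (λ.0)
  step 3: (λ.(λ.λ.λ.1) ((λ.λ.λ.1) (λ.λ.1 0))) (λ.0)
  step 4: (λ.λ.λ.1) ((λ.λ.λ.1) (λ.λ.1 0))
  step 5: λ.λ.1

Answer: DIFFERENT — A ⇓ λ.0, B ⇓ λ.λ.1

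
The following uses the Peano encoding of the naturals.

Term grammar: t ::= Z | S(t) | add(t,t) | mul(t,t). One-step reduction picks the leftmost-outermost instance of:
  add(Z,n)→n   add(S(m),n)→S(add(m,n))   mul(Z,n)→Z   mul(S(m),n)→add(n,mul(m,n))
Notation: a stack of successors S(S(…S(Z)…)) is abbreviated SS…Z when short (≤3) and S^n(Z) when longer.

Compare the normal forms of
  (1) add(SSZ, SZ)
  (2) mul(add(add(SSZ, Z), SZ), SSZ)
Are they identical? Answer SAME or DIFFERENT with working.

Answer: DIFFERENT — A ⇓ SSSZ, B ⇓ S^6(Z)

Working:
Term A:
  start: add(SSZ, SZ)
  [1] S(add(SZ, SZ))
  [2] S(S(add(Z, SZ)))
  [3] SSSZ

Term B:
  start: mul(add(add(SSZ, Z), SZ), SSZ)
  [1] mul(add(S(add(SZ, Z)), SZ), SSZ)
  [2] mul(S(add(add(SZ, Z), SZ)), SSZ)
  [3] add(SSZ, mul(add(add(SZ, Z), SZ), SSZ))
  [4] S(add(SZ, mul(add(add(SZ, Z), SZ), SSZ)))
  [5] S(S(add(Z, mul(add(add(SZ, Z), SZ), SSZ))))
  [6] S(S(mul(add(add(SZ, Z), SZ), SSZ)))
  [7] S(S(mul(add(S(add(Z, Z)), SZ), SSZ)))
  [8] S(S(mul(S(add(add(Z, Z), SZ)), SSZ)))
  [9] S(S(add(SSZ, mul(add(add(Z, Z), SZ), SSZ))))
  [10] S(S(S(add(SZ, mul(add(add(Z, Z), SZ), SSZ)))))
  [11] S(S(S(S(add(Z, mul(add(add(Z, Z), SZ), SSZ))))))
  [12] S(S(S(S(mul(add(add(Z, Z), SZ), SSZ)))))
  [13] S(S(S(S(mul(add(Z, SZ), SSZ)))))
  [14] S(S(S(S(mul(SZ, SSZ)))))
  [15] S(S(S(S(add(SSZ, mul(Z, SSZ))))))
  [16] S(S(S(S(S(add(SZ, mul(Z, SSZ)))))))
  [17] S(S(S(S(S(S(add(Z, mul(Z, SSZ))))))))
  [18] S(S(S(S(S(S(mul(Z, SSZ)))))))
  [19] S^6(Z)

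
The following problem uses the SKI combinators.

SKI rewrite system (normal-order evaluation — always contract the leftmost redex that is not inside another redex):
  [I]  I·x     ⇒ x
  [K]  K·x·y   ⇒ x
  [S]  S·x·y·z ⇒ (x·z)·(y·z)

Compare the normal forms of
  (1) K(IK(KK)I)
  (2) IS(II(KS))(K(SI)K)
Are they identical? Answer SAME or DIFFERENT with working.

Term A:
  start: K(IK(KK)I)
  step 1: K(K(KK)I)
  step 2: K(KK)

Term B:
  start: IS(II(KS))(K(SI)K)
  step 1: S(II(KS))(K(SI)K)
  step 2: S(I(KS))(K(SI)K)
  step 3: S(KS)(K(SI)K)
  step 4: S(KS)(SI)

Answer: DIFFERENT — A ⇓ K(KK), B ⇓ S(KS)(SI)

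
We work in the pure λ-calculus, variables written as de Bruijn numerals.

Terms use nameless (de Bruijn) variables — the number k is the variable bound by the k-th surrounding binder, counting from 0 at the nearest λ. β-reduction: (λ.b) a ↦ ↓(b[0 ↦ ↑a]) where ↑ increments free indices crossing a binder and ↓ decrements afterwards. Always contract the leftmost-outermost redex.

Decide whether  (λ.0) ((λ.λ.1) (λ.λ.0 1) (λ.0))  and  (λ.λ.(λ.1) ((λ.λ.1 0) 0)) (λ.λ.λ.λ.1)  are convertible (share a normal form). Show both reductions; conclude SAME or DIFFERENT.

Term A:
  start: (λ.0) ((λ.λ.1) (λ.λ.0 1) (λ.0))
  step 1: (λ.λ.1) (λ.λ.0 1) (λ.0)
  step 2: (λ.λ.λ.0 1) (λ.0)
  step 3: λ.λ.0 1

Term B:
  start: (λ.λ.(λ.1) ((λ.λ.1 0) 0)) (λ.λ.λ.λ.1)
  step 1: λ.(λ.1) ((λ.λ.1 0) 0)
  step 2: λ.0

Answer: DIFFERENT — A ⇓ λ.λ.0 1, B ⇓ λ.0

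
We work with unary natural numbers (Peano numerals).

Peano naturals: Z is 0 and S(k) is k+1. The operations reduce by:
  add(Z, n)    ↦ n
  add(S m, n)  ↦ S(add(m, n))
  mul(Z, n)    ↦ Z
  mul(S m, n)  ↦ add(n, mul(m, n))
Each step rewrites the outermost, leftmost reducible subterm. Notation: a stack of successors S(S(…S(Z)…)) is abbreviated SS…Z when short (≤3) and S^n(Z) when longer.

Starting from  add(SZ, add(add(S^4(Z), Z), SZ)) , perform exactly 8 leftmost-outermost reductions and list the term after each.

Answer: after 8 steps: S(S(S(S(add(add(SZ, Z), SZ)))))

Reduction:
  start: add(SZ, add(add(S^4(Z), Z), SZ))
  step 1: S(add(Z, add(add(S^4(Z), Z), SZ)))
  step 2: S(add(add(S^4(Z), Z), SZ))
  step 3: S(add(S(add(SSSZ, Z)), SZ))
  step 4: S(S(add(add(SSSZ, Z), SZ)))
  step 5: S(S(add(S(add(SSZ, Z)), SZ)))
  step 6: S(S(S(add(add(SSZ, Z), SZ))))
  step 7: S(S(S(add(S(add(SZ, Z)), SZ))))
  step 8: S(S(S(S(add(add(SZ, Z), SZ)))))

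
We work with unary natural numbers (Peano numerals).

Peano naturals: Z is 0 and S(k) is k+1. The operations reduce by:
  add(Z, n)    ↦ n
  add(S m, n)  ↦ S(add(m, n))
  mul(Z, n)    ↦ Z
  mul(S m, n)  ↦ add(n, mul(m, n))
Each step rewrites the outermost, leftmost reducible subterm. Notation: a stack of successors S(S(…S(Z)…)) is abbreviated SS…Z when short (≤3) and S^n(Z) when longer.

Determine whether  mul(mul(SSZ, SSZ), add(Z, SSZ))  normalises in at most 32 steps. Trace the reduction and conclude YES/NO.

  start: mul(mul(SSZ, SSZ), add(Z, SSZ))
  →1  mul(add(SSZ, mul(SZ, SSZ)), add(Z, SSZ))
  →2  mul(S(add(SZ, mul(SZ, SSZ))), add(Z, SSZ))
  →3  add(add(Z, SSZ), mul(add(SZ, mul(SZ, SSZ)), add(Z, SSZ)))
  →4  add(SSZ, mul(add(SZ, mul(SZ, SSZ)), add(Z, SSZ)))
  →5  S(add(SZ, mul(add(SZ, mul(SZ, SSZ)), add(Z, SSZ))))
  →6  S(S(add(Z, mul(add(SZ, mul(SZ, SSZ)), add(Z, SSZ)))))
  →7  S(S(mul(add(SZ, mul(SZ, SSZ)), add(Z, SSZ))))
  →8  S(S(mul(S(add(Z, mul(SZ, SSZ))), add(Z, SSZ))))
  →9  S(S(add(add(Z, SSZ), mul(add(Z, mul(SZ, SSZ)), add(Z, SSZ)))))
  →10  S(S(add(SSZ, mul(add(Z, mul(SZ, SSZ)), add(Z, SSZ)))))
  →11  S(S(S(add(SZ, mul(add(Z, mul(SZ, SSZ)), add(Z, SSZ))))))
  →12  S(S(S(S(add(Z, mul(add(Z, mul(SZ, SSZ)), add(Z, SSZ)))))))
  →13  S(S(S(S(mul(add(Z, mul(SZ, SSZ)), add(Z, SSZ))))))
  →14  S(S(S(S(mul(mul(SZ, SSZ), add(Z, SSZ))))))
  →15  S(S(S(S(mul(add(SSZ, mul(Z, SSZ)), add(Z, SSZ))))))
  →16  S(S(S(S(mul(S(add(SZ, mul(Z, SSZ))), add(Z, SSZ))))))
  →17  S(S(S(S(add(add(Z, SSZ), mul(add(SZ, mul(Z, SSZ)), add(Z, SSZ)))))))
  →18  S(S(S(S(add(SSZ, mul(add(SZ, mul(Z, SSZ)), add(Z, SSZ)))))))
  →19  S(S(S(S(S(add(SZ, mul(add(SZ, mul(Z, SSZ)), add(Z, SSZ))))))))
  →20  S(S(S(S(S(S(add(Z, mul(add(SZ, mul(Z, SSZ)), add(Z, SSZ)))))))))
  →21  S(S(S(S(S(S(mul(add(SZ, mul(Z, SSZ)), add(Z, SSZ))))))))
  →22  S(S(S(S(S(S(mul(S(add(Z, mul(Z, SSZ))), add(Z, SSZ))))))))
  →23  S(S(S(S(S(S(add(add(Z, SSZ), mul(add(Z, mul(Z, SSZ)), add(Z, SSZ)))))))))
  →24  S(S(S(S(S(S(add(SSZ, mul(add(Z, mul(Z, SSZ)), add(Z, SSZ)))))))))
  →25  S(S(S(S(S(S(S(add(SZ, mul(add(Z, mul(Z, SSZ)), add(Z, SSZ))))))))))
  →26  S(S(S(S(S(S(S(S(add(Z, mul(add(Z, mul(Z, SSZ)), add(Z, SSZ)))))))))))
  →27  S(S(S(S(S(S(S(S(mul(add(Z, mul(Z, SSZ)), add(Z, SSZ))))))))))
  →28  S(S(S(S(S(S(S(S(mul(mul(Z, SSZ), add(Z, SSZ))))))))))
  →29  S(S(S(S(S(S(S(S(mul(Z, add(Z, SSZ))))))))))
  →30  S^8(Z)

Answer: YES — reaches normal form S^8(Z) in 30 ≤ 32 steps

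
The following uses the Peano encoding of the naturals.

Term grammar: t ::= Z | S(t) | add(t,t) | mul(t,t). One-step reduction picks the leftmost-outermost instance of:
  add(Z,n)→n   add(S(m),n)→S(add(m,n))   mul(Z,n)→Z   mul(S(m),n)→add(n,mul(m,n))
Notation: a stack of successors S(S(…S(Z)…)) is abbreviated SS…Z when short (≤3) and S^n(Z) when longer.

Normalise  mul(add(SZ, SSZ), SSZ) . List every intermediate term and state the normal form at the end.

Answer: normal form = S^6(Z)  (in 15 steps)

Derivation:
  start: mul(add(SZ, SSZ), SSZ)
  [1] mul(S(add(Z, SSZ)), SSZ)
  [2] add(SSZ, mul(add(Z, SSZ), SSZ))
  [3] S(add(SZ, mul(add(Z, SSZ), SSZ)))
  [4] S(S(add(Z, mul(add(Z, SSZ), SSZ))))
  [5] S(S(mul(add(Z, SSZ), SSZ)))
  [6] S(S(mul(SSZ, SSZ)))
  [7] S(S(add(SSZ, mul(SZ, SSZ))))
  [8] S(S(S(add(SZ, mul(SZ, SSZ)))))
  [9] S(S(S(S(add(Z, mul(SZ, SSZ))))))
  [10] S(S(S(S(mul(SZ, SSZ)))))
  [11] S(S(S(S(add(SSZ, mul(Z, SSZ))))))
  [12] S(S(S(S(S(add(SZ, mul(Z, SSZ)))))))
  [13] S(S(S(S(S(S(add(Z, mul(Z, SSZ))))))))
  [14] S(S(S(S(S(S(mul(Z, SSZ)))))))
  [15] S^6(Z)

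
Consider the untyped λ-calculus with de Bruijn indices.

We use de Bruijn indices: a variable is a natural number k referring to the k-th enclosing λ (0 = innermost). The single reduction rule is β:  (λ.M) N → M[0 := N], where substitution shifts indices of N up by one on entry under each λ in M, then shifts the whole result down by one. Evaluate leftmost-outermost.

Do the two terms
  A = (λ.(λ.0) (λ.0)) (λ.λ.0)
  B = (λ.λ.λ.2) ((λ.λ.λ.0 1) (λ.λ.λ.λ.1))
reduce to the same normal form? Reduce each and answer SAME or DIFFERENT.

Answer: DIFFERENT — A ⇓ λ.0, B ⇓ λ.λ.λ.λ.0 1

Derivation:
Term A:
  start: (λ.(λ.0) (λ.0)) (λ.λ.0)
  step 1: (λ.0) (λ.0)
  step 2: λ.0

Term B:
  start: (λ.λ.λ.2) ((λ.λ.λ.0 1) (λ.λ.λ.λ.1))
  step 1: λ.λ.(λ.λ.λ.0 1) (λ.λ.λ.λ.1)
  step 2: λ.λ.λ.λ.0 1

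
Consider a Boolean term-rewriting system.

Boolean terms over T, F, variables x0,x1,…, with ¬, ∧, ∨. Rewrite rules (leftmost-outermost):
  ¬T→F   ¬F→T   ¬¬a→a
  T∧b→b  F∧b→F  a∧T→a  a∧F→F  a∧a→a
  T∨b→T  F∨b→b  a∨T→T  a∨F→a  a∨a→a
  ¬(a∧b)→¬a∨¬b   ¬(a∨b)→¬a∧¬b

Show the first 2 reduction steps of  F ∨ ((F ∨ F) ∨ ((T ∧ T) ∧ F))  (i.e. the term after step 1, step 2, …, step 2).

  start: F ∨ ((F ∨ F) ∨ ((T ∧ T) ∧ F))
  [1] (F ∨ F) ∨ ((T ∧ T) ∧ F)
  [2] F ∨ ((T ∧ T) ∧ F)

Answer: after 2 steps: F ∨ ((T ∧ T) ∧ F)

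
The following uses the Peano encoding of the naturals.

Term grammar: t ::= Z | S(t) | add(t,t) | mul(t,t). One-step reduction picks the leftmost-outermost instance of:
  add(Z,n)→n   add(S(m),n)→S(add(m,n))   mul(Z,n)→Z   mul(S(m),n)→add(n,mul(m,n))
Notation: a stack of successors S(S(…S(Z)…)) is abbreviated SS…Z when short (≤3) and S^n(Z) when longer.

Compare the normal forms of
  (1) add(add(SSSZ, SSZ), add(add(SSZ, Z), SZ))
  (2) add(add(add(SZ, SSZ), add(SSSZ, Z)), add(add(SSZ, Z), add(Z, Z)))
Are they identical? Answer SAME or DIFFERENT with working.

Term A:
  start: add(add(SSSZ, SSZ), add(add(SSZ, Z), SZ))
  [1] add(S(add(SSZ, SSZ)), add(add(SSZ, Z), SZ))
  [2] S(add(add(SSZ, SSZ), add(add(SSZ, Z), SZ)))
  [3] S(add(S(add(SZ, SSZ)), add(add(SSZ, Z), SZ)))
  [4] S(S(add(add(SZ, SSZ), add(add(SSZ, Z), SZ))))
  [5] S(S(add(S(add(Z, SSZ)), add(add(SSZ, Z), SZ))))
  [6] S(S(S(add(add(Z, SSZ), add(add(SSZ, Z), SZ)))))
  [7] S(S(S(add(SSZ, add(add(SSZ, Z), SZ)))))
  [8] S(S(S(S(add(SZ, add(add(SSZ, Z), SZ))))))
  [9] S(S(S(S(S(add(Z, add(add(SSZ, Z), SZ)))))))
  [10] S(S(S(S(S(add(add(SSZ, Z), SZ))))))
  [11] S(S(S(S(S(add(S(add(SZ, Z)), SZ))))))
  [12] S(S(S(S(S(S(add(add(SZ, Z), SZ)))))))
  [13] S(S(S(S(S(S(add(S(add(Z, Z)), SZ)))))))
  [14] S(S(S(S(S(S(S(add(add(Z, Z), SZ))))))))
  [15] S(S(S(S(S(S(S(add(Z, SZ))))))))
  [16] S^8(Z)

Term B:
  start: add(add(add(SZ, SSZ), add(SSSZ, Z)), add(add(SSZ, Z), add(Z, Z)))
  [1] add(add(S(add(Z, SSZ)), add(SSSZ, Z)), add(add(SSZ, Z), add(Z, Z)))
  [2] add(S(add(add(Z, SSZ), add(SSSZ, Z))), add(add(SSZ, Z), add(Z, Z)))
  [3] S(add(add(add(Z, SSZ), add(SSSZ, Z)), add(add(SSZ, Z), add(Z, Z))))
  [4] S(add(add(SSZ, add(SSSZ, Z)), add(add(SSZ, Z), add(Z, Z))))
  [5] S(add(S(add(SZ, add(SSSZ, Z))), add(add(SSZ, Z), add(Z, Z))))
  [6] S(S(add(add(SZ, add(SSSZ, Z)), add(add(SSZ, Z), add(Z, Z)))))
  [7] S(S(add(S(add(Z, add(SSSZ, Z))), add(add(SSZ, Z), add(Z, Z)))))
  [8] S(S(S(add(add(Z, add(SSSZ, Z)), add(add(SSZ, Z), add(Z, Z))))))
  [9] S(S(S(add(add(SSSZ, Z), add(add(SSZ, Z), add(Z, Z))))))
  [10] S(S(S(add(S(add(SSZ, Z)), add(add(SSZ, Z), add(Z, Z))))))
  [11] S(S(S(S(add(add(SSZ, Z), add(add(SSZ, Z), add(Z, Z)))))))
  [12] S(S(S(S(add(S(add(SZ, Z)), add(add(SSZ, Z), add(Z, Z)))))))
  [13] S(S(S(S(S(add(add(SZ, Z), add(add(SSZ, Z), add(Z, Z))))))))
  [14] S(S(S(S(S(add(S(add(Z, Z)), add(add(SSZ, Z), add(Z, Z))))))))
  [15] S(S(S(S(S(S(add(add(Z, Z), add(add(SSZ, Z), add(Z, Z)))))))))
  [16] S(S(S(S(S(S(add(Z, add(add(SSZ, Z), add(Z, Z)))))))))
  [17] S(S(S(S(S(S(add(add(SSZ, Z), add(Z, Z))))))))
  [18] S(S(S(S(S(S(add(S(add(SZ, Z)), add(Z, Z))))))))
  [19] S(S(S(S(S(S(S(add(add(SZ, Z), add(Z, Z)))))))))
  [20] S(S(S(S(S(S(S(add(S(add(Z, Z)), add(Z, Z)))))))))
  [21] S(S(S(S(S(S(S(S(add(add(Z, Z), add(Z, Z))))))))))
  [22] S(S(S(S(S(S(S(S(add(Z, add(Z, Z))))))))))
  [23] S(S(S(S(S(S(S(S(add(Z, Z)))))))))
  [24] S^8(Z)

Answer: SAME — A ⇓ S^8(Z), B ⇓ S^8(Z)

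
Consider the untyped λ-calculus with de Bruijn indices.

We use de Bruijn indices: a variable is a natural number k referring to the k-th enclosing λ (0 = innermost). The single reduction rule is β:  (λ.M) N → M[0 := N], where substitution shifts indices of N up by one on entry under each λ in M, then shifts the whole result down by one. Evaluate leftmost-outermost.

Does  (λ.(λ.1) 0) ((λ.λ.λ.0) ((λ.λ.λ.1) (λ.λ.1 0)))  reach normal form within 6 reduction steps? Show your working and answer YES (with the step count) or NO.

  start: (λ.(λ.1) 0) ((λ.λ.λ.0) ((λ.λ.λ.1) (λ.λ.1 0)))
  [1] (λ.(λ.λ.λ.0) ((λ.λ.λ.1) (λ.λ.1 0))) ((λ.λ.λ.0) ((λ.λ.λ.1) (λ.λ.1 0)))
  [2] (λ.λ.λ.0) ((λ.λ.λ.1) (λ.λ.1 0))
  [3] λ.λ.0

Answer: YES — reaches normal form λ.λ.0 in 3 ≤ 6 steps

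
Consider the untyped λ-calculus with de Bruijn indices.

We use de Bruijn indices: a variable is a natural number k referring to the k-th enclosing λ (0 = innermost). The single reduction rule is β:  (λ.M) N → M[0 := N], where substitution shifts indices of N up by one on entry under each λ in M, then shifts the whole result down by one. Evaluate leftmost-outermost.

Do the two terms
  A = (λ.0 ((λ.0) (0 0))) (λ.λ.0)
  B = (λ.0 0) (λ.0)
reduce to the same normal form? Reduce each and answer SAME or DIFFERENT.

Answer: SAME — A ⇓ λ.0, B ⇓ λ.0

Reduction:
Term A:
  start: (λ.0 ((λ.0) (0 0))) (λ.λ.0)
  step 1: (λ.λ.0) ((λ.0) ((λ.λ.0) (λ.λ.0)))
  step 2: λ.0

Term B:
  start: (λ.0 0) (λ.0)
  step 1: (λ.0) (λ.0)
  step 2: λ.0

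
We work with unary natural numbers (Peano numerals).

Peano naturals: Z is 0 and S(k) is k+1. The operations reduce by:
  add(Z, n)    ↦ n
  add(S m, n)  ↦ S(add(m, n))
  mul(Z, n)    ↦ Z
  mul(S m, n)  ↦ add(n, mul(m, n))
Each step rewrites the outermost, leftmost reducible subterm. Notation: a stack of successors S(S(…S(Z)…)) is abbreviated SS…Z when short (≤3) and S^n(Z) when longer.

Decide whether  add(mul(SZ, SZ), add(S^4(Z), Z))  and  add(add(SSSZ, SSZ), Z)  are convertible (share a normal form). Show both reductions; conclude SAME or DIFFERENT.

Answer: SAME — A ⇓ S^5(Z), B ⇓ S^5(Z)

Reduction:
Term A:
  start: add(mul(SZ, SZ), add(S^4(Z), Z))
  →1  add(add(SZ, mul(Z, SZ)), add(S^4(Z), Z))
  →2  add(S(add(Z, mul(Z, SZ))), add(S^4(Z), Z))
  →3  S(add(add(Z, mul(Z, SZ)), add(S^4(Z), Z)))
  →4  S(add(mul(Z, SZ), add(S^4(Z), Z)))
  →5  S(add(Z, add(S^4(Z), Z)))
  →6  S(add(S^4(Z), Z))
  →7  S(S(add(SSSZ, Z)))
  →8  S(S(S(add(SSZ, Z))))
  →9  S(S(S(S(add(SZ, Z)))))
  →10  S(S(S(S(S(add(Z, Z))))))
  →11  S^5(Z)

Term B:
  start: add(add(SSSZ, SSZ), Z)
  →1  add(S(add(SSZ, SSZ)), Z)
  →2  S(add(add(SSZ, SSZ), Z))
  →3  S(add(S(add(SZ, SSZ)), Z))
  →4  S(S(add(add(SZ, SSZ), Z)))
  →5  S(S(add(S(add(Z, SSZ)), Z)))
  →6  S(S(S(add(add(Z, SSZ), Z))))
  →7  S(S(S(add(SSZ, Z))))
  →8  S(S(S(S(add(SZ, Z)))))
  →9  S(S(S(S(S(add(Z, Z))))))
  →10  S^5(Z)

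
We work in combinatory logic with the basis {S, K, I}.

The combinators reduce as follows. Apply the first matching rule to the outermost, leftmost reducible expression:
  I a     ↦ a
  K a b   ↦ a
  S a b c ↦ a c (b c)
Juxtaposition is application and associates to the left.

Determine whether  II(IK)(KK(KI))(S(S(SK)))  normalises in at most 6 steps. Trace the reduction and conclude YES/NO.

  start: II(IK)(KK(KI))(S(S(SK)))
  step 1: I(IK)(KK(KI))(S(S(SK)))
  step 2: IK(KK(KI))(S(S(SK)))
  step 3: K(KK(KI))(S(S(SK)))
  step 4: KK(KI)
  step 5: K

Answer: YES — reaches normal form K in 5 ≤ 6 steps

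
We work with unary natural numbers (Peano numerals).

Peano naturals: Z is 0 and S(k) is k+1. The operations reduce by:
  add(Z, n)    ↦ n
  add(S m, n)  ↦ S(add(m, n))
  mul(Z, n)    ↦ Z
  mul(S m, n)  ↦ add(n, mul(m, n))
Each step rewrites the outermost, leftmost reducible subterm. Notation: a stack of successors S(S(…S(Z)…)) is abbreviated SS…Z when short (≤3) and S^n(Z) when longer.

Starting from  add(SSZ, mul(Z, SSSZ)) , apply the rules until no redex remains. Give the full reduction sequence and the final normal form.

  start: add(SSZ, mul(Z, SSSZ))
  [1] S(add(SZ, mul(Z, SSSZ)))
  [2] S(S(add(Z, mul(Z, SSSZ))))
  [3] S(S(mul(Z, SSSZ)))
  [4] SSZ

Answer: normal form = SSZ  (in 4 steps)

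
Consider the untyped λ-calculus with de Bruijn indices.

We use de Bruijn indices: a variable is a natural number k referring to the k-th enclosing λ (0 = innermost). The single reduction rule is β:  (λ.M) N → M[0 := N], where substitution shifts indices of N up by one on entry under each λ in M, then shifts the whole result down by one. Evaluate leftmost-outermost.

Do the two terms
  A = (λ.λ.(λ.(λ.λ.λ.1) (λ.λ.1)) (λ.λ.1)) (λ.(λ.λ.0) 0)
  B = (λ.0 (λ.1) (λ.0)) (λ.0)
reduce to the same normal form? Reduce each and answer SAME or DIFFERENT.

Answer: DIFFERENT — A ⇓ λ.λ.λ.1, B ⇓ λ.0

Working:
Term A:
  start: (λ.λ.(λ.(λ.λ.λ.1) (λ.λ.1)) (λ.λ.1)) (λ.(λ.λ.0) 0)
  [1] λ.(λ.(λ.λ.λ.1) (λ.λ.1)) (λ.λ.1)
  [2] λ.(λ.λ.λ.1) (λ.λ.1)
  [3] λ.λ.λ.1

Term B:
  start: (λ.0 (λ.1) (λ.0)) (λ.0)
  [1] (λ.0) (λ.λ.0) (λ.0)
  [2] (λ.λ.0) (λ.0)
  [3] λ.0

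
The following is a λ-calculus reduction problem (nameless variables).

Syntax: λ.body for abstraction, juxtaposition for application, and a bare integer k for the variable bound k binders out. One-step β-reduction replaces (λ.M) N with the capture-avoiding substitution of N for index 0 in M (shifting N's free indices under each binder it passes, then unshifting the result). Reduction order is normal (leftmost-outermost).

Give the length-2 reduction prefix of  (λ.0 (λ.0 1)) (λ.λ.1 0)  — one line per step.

  start: (λ.0 (λ.0 1)) (λ.λ.1 0)
  [1] (λ.λ.1 0) (λ.0 (λ.λ.1 0))
  [2] λ.(λ.0 (λ.λ.1 0)) 0

Answer: after 2 steps: λ.(λ.0 (λ.λ.1 0)) 0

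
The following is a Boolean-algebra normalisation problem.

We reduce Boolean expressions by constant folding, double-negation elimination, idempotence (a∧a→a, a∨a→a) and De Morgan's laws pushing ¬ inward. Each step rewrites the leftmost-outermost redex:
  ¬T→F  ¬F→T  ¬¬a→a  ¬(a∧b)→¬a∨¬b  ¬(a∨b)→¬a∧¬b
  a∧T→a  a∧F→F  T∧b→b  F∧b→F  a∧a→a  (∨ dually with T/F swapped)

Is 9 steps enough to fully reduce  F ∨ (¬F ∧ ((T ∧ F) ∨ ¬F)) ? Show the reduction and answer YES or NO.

Answer: YES — reaches normal form T in 6 ≤ 9 steps

Reduction:
  start: F ∨ (¬F ∧ ((T ∧ F) ∨ ¬F))
  →1  ¬F ∧ ((T ∧ F) ∨ ¬F)
  →2  T ∧ ((T ∧ F) ∨ ¬F)
  →3  (T ∧ F) ∨ ¬F
  →4  F ∨ ¬F
  →5  ¬F
  →6  T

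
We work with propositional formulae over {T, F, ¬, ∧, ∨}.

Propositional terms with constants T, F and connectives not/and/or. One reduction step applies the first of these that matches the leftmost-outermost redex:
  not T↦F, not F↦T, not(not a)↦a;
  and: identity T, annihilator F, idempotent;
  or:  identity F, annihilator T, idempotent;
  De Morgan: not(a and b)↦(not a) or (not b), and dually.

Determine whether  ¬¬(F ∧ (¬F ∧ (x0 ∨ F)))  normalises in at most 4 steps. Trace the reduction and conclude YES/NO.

  start: ¬¬(F ∧ (¬F ∧ (x0 ∨ F)))
  [1] F ∧ (¬F ∧ (x0 ∨ F))
  [2] F

Answer: YES — reaches normal form F in 2 ≤ 4 steps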